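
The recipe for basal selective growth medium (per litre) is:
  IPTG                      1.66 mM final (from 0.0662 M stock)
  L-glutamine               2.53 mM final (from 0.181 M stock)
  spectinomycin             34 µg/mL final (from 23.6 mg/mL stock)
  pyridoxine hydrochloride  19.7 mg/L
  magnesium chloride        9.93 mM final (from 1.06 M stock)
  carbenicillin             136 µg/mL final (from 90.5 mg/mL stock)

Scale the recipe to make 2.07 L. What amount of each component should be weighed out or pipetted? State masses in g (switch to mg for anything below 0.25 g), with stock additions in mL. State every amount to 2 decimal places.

Working volume: 2.07 L.
IPTG: V = C2·V2/C1 = 1.66 mM × 2070 mL ÷ 66.2 mM = 51.91 mL
L-glutamine: V = C2·V2/C1 = 2.53 mM × 2070 mL ÷ 181 mM = 28.93 mL
spectinomycin: C1V1 = C2V2 → 34 µg/mL × 2070 mL ÷ 23600 µg/mL = 2.98 mL
pyridoxine hydrochloride: 19.7 mg/L × 2.07 L = 40.78 mg
magnesium chloride: V = C2·V2/C1 = 9.93 mM × 2070 mL ÷ 1060 mM = 19.39 mL
carbenicillin: V = C2·V2/C1 = 136 µg/mL × 2070 mL ÷ 90500 µg/mL = 3.11 mL

IPTG 51.91 mL; L-glutamine 28.93 mL; spectinomycin 2.98 mL; pyridoxine hydrochloride 40.78 mg; magnesium chloride 19.39 mL; carbenicillin 3.11 mL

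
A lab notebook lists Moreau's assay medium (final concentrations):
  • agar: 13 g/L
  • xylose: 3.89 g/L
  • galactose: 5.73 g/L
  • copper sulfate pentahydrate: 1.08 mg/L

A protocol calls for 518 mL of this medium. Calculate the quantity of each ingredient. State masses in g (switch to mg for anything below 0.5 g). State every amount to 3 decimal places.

Scale factor relative to 1 L: 0.518.
agar: 13 g/L × 0.518 L = 6.734 g
xylose: 3.89 g/L × 0.518 L = 2.015 g
galactose: 5.73 g/L × 0.518 L = 2.968 g
copper sulfate pentahydrate: 1.08 mg/L × 0.518 L = 0.559 mg

agar 6.734 g; xylose 2.015 g; galactose 2.968 g; copper sulfate pentahydrate 0.559 mg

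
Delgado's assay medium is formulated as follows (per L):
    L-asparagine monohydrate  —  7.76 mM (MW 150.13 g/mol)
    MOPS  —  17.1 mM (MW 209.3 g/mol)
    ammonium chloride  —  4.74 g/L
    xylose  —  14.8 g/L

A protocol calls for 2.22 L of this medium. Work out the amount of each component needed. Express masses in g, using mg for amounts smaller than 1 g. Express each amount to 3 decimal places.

Scale factor relative to 1 L: 2.22.
L-asparagine monohydrate: 7.76 mmol/L × 150.13 g/mol × 2.22 L ÷ 1000 = 2.586 g
MOPS: 17.1 mmol/L × 209.3 g/mol × 2.22 L ÷ 1000 = 7.945 g
ammonium chloride: 4.74 g/L × 2.22 L = 10.523 g
xylose: 14.8 g/L × 2.22 L = 32.856 g

L-asparagine monohydrate 2.586 g; MOPS 7.945 g; ammonium chloride 10.523 g; xylose 32.856 g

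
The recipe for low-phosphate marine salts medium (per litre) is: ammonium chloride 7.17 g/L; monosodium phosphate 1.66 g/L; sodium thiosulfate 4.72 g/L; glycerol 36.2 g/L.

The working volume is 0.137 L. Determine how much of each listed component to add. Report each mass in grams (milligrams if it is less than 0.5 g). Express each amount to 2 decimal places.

ammonium chloride 0.98 g; monosodium phosphate 227.42 mg; sodium thiosulfate 0.65 g; glycerol 4.96 g

Scale factor relative to 1 L: 0.137.
ammonium chloride: 7.17 g/L × 0.137 L = 0.98 g
monosodium phosphate: 1.66 g/L × 0.137 L = 0.22742 g = 227.42 mg
sodium thiosulfate: 4.72 g/L × 0.137 L = 0.65 g
glycerol: 36.2 g/L × 0.137 L = 4.96 g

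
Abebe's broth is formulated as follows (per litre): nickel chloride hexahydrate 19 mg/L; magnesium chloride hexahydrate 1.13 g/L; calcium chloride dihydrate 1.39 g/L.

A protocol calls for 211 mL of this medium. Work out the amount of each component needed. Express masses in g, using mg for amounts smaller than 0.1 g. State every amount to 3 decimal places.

Target volume = 211 mL = 0.211 L.
nickel chloride hexahydrate: 19 mg/L × 0.211 L = 4.009 mg
magnesium chloride hexahydrate: 1.13 g/L × 0.211 L = 0.238 g
calcium chloride dihydrate: 1.39 g/L × 0.211 L = 0.293 g

nickel chloride hexahydrate 4.009 mg; magnesium chloride hexahydrate 0.238 g; calcium chloride dihydrate 0.293 g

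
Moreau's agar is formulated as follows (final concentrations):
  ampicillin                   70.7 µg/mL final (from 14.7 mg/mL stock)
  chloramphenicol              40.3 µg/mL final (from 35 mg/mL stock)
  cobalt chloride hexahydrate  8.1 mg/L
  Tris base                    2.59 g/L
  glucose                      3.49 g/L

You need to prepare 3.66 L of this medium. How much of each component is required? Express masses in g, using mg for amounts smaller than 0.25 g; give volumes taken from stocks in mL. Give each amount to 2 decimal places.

Working volume: 3.66 L.
ampicillin: C1V1 = C2V2 → 70.7 µg/mL × 3660 mL ÷ 14700 µg/mL = 17.60 mL
chloramphenicol: dilute stock: 40.3 µg/mL × 3660 mL ÷ 35000 µg/mL = 4.21 mL
cobalt chloride hexahydrate: 8.1 mg/L × 3.66 L = 29.65 mg
Tris base: 2.59 g/L × 3.66 L = 9.48 g
glucose: 3.49 g/L × 3.66 L = 12.77 g

ampicillin 17.60 mL; chloramphenicol 4.21 mL; cobalt chloride hexahydrate 29.65 mg; Tris base 9.48 g; glucose 12.77 g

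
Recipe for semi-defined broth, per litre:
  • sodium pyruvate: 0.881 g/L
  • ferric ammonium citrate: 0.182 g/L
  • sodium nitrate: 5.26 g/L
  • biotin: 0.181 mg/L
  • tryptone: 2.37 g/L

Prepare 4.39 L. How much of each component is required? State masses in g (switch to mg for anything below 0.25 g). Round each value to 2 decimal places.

Scale factor relative to 1 L: 4.39.
sodium pyruvate: 0.881 g/L × 4.39 L = 3.87 g
ferric ammonium citrate: 0.182 g/L × 4.39 L = 0.80 g
sodium nitrate: 5.26 g/L × 4.39 L = 23.09 g
biotin: 0.181 mg/L × 4.39 L = 0.79 mg
tryptone: 2.37 g/L × 4.39 L = 10.40 g

sodium pyruvate 3.87 g; ferric ammonium citrate 0.80 g; sodium nitrate 23.09 g; biotin 0.79 mg; tryptone 10.40 g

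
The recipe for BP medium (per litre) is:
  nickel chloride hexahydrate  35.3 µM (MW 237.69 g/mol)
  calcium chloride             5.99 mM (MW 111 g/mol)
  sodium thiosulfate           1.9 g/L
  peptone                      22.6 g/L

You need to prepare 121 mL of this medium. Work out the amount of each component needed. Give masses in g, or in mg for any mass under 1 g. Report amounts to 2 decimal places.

nickel chloride hexahydrate 1.02 mg; calcium chloride 80.45 mg; sodium thiosulfate 229.90 mg; peptone 2.73 g

Scale factor relative to 1 L: 0.121.
nickel chloride hexahydrate: 35.3 µmol/L × 237.69 g/mol × 0.121 L ÷ 1000 = 1.02 mg
calcium chloride: 5.99 mmol/L × 111 mg/mmol × 0.121 L = 80.45 mg
sodium thiosulfate: 1.9 g/L × 0.121 L = 0.2299 g = 229.90 mg
peptone: 22.6 g/L × 0.121 L = 2.73 g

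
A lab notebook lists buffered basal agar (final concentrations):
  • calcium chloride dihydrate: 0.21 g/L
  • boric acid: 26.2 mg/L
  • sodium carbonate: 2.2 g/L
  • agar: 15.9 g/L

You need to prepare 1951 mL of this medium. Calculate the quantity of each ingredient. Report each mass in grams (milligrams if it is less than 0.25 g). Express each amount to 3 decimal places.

Scale factor relative to 1 L: 1.951.
calcium chloride dihydrate: 0.21 g/L × 1.951 L = 0.410 g
boric acid: 26.2 mg/L × 1.951 L = 51.116 mg
sodium carbonate: 2.2 g/L × 1.951 L = 4.292 g
agar: 15.9 g/L × 1.951 L = 31.021 g

calcium chloride dihydrate 0.410 g; boric acid 51.116 mg; sodium carbonate 4.292 g; agar 31.021 g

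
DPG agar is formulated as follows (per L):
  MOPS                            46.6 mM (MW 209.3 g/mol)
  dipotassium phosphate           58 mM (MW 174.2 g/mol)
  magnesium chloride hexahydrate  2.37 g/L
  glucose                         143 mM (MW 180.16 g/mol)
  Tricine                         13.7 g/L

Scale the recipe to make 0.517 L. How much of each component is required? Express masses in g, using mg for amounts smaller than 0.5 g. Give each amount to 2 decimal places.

MOPS 5.04 g; dipotassium phosphate 5.22 g; magnesium chloride hexahydrate 1.23 g; glucose 13.32 g; Tricine 7.08 g

Working volume: 0.517 L.
MOPS: 46.6 mmol/L × 209.3 g/mol × 0.517 L ÷ 1000 = 5.04 g
dipotassium phosphate: 58 mmol/L × 174.2 g/mol × 0.517 L ÷ 1000 = 5.22 g
magnesium chloride hexahydrate: 2.37 g/L × 0.517 L = 1.23 g
glucose: 143 mmol/L × 180.16 g/mol × 0.517 L ÷ 1000 = 13.32 g
Tricine: 13.7 g/L × 0.517 L = 7.08 g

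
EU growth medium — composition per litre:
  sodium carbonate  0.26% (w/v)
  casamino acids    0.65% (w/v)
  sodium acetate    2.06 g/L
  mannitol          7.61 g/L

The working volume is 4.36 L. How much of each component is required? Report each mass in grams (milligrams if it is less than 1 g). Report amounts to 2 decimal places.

sodium carbonate 11.34 g; casamino acids 28.34 g; sodium acetate 8.98 g; mannitol 33.18 g

Working volume: 4.36 L.
sodium carbonate: 0.26 g per 100 mL × 4360 mL ÷ 100 = 11.34 g
casamino acids: 0.65 g per 100 mL × 4360 mL ÷ 100 = 28.34 g
sodium acetate: 2.06 g/L × 4.36 L = 8.98 g
mannitol: 7.61 g/L × 4.36 L = 33.18 g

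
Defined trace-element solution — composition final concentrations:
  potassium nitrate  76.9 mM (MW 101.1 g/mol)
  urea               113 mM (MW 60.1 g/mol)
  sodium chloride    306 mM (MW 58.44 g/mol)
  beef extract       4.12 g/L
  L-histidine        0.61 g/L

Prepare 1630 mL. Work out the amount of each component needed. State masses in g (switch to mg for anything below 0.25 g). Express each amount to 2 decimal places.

potassium nitrate 12.67 g; urea 11.07 g; sodium chloride 29.15 g; beef extract 6.72 g; L-histidine 0.99 g

Scale factor relative to 1 L: 1.63.
potassium nitrate: 76.9 mmol/L × 101.1 g/mol × 1.63 L ÷ 1000 = 12.67 g
urea: 113 mmol/L × 60.1 g/mol × 1.63 L ÷ 1000 = 11.07 g
sodium chloride: 306 mmol/L × 58.44 g/mol × 1.63 L ÷ 1000 = 29.15 g
beef extract: 4.12 g/L × 1.63 L = 6.72 g
L-histidine: 0.61 g/L × 1.63 L = 0.99 g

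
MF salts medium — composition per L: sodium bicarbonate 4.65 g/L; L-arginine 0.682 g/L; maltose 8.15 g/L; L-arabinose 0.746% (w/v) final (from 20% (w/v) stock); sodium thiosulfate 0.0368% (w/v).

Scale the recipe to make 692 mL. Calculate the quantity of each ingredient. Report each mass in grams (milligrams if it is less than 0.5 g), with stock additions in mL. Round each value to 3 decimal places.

sodium bicarbonate 3.218 g; L-arginine 471.944 mg; maltose 5.640 g; L-arabinose 25.812 mL; sodium thiosulfate 254.656 mg

Working volume: 692 mL = 0.692 L.
sodium bicarbonate: 4.65 g/L × 0.692 L = 3.218 g
L-arginine: 0.682 g/L × 0.692 L = 0.471944 g = 471.944 mg
maltose: 8.15 g/L × 0.692 L = 5.640 g
L-arabinose: dilute stock: 0.746% ÷ 20% × 692 mL = 25.812 mL
sodium thiosulfate: 0.0368 g per 100 mL × 692 mL ÷ 100 = 0.254656 g = 254.656 mg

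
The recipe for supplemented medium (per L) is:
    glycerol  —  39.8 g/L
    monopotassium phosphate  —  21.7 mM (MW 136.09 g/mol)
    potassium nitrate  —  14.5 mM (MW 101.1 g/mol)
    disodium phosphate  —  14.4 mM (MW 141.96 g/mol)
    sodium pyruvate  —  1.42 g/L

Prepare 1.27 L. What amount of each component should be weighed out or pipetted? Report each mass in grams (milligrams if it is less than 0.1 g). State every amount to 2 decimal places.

Scale factor relative to 1 L: 1.27.
glycerol: 39.8 g/L × 1.27 L = 50.55 g
monopotassium phosphate: 21.7 mmol/L × 136.09 g/mol × 1.27 L ÷ 1000 = 3.75 g
potassium nitrate: 14.5 mmol/L × 101.1 g/mol × 1.27 L ÷ 1000 = 1.86 g
disodium phosphate: 14.4 mmol/L × 141.96 g/mol × 1.27 L ÷ 1000 = 2.60 g
sodium pyruvate: 1.42 g/L × 1.27 L = 1.80 g

glycerol 50.55 g; monopotassium phosphate 3.75 g; potassium nitrate 1.86 g; disodium phosphate 2.60 g; sodium pyruvate 1.80 g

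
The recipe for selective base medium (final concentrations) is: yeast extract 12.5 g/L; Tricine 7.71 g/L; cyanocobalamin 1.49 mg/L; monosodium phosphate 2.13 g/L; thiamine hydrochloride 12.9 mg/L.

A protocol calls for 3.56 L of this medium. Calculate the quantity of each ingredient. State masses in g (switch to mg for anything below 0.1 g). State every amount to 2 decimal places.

Working volume: 3.56 L.
yeast extract: 12.5 g/L × 3.56 L = 44.50 g
Tricine: 7.71 g/L × 3.56 L = 27.45 g
cyanocobalamin: 1.49 mg/L × 3.56 L = 5.30 mg
monosodium phosphate: 2.13 g/L × 3.56 L = 7.58 g
thiamine hydrochloride: 12.9 mg/L × 3.56 L = 45.92 mg

yeast extract 44.50 g; Tricine 27.45 g; cyanocobalamin 5.30 mg; monosodium phosphate 7.58 g; thiamine hydrochloride 45.92 mg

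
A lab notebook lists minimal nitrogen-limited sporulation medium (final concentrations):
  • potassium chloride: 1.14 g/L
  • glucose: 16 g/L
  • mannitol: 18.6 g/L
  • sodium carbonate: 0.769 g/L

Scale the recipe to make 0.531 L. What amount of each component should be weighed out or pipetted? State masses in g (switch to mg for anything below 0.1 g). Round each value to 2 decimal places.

potassium chloride 0.61 g; glucose 8.50 g; mannitol 9.88 g; sodium carbonate 0.41 g

Working volume: 0.531 L.
potassium chloride: 1.14 g/L × 0.531 L = 0.61 g
glucose: 16 g/L × 0.531 L = 8.50 g
mannitol: 18.6 g/L × 0.531 L = 9.88 g
sodium carbonate: 0.769 g/L × 0.531 L = 0.41 g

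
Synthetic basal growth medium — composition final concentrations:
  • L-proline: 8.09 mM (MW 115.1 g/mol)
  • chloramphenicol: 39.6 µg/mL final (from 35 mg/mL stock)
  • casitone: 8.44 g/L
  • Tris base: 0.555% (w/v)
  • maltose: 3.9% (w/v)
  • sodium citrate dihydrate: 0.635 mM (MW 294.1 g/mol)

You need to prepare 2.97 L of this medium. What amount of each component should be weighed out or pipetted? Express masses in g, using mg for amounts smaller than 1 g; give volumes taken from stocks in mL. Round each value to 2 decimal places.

Scale factor relative to 1 L: 2.97.
L-proline: 8.09 mmol/L × 115.1 g/mol × 2.97 L ÷ 1000 = 2.77 g
chloramphenicol: V = C2·V2/C1 = 39.6 µg/mL × 2970 mL ÷ 35000 µg/mL = 3.36 mL
casitone: 8.44 g/L × 2.97 L = 25.07 g
Tris base: 0.555 g per 100 mL × 2970 mL ÷ 100 = 16.48 g
maltose: 3.9% w/v = 39 g/L → 39 × 2.97 L = 115.83 g
sodium citrate dihydrate: 0.635 mmol/L × 294.1 mg/mmol × 2.97 L = 554.66 mg

L-proline 2.77 g; chloramphenicol 3.36 mL; casitone 25.07 g; Tris base 16.48 g; maltose 115.83 g; sodium citrate dihydrate 554.66 mg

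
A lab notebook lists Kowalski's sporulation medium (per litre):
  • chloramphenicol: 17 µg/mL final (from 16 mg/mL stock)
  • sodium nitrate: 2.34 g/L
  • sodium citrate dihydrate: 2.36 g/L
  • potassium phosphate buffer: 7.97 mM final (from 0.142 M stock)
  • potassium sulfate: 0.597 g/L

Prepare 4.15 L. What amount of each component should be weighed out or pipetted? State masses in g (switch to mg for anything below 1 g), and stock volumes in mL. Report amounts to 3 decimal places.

chloramphenicol 4.409 mL; sodium nitrate 9.711 g; sodium citrate dihydrate 9.794 g; potassium phosphate buffer 232.926 mL; potassium sulfate 2.478 g

Working volume: 4.15 L.
chloramphenicol: C1V1 = C2V2 → 17 µg/mL × 4150 mL ÷ 16000 µg/mL = 4.409 mL
sodium nitrate: 2.34 g/L × 4.15 L = 9.711 g
sodium citrate dihydrate: 2.36 g/L × 4.15 L = 9.794 g
potassium phosphate buffer: C1V1 = C2V2 → 7.97 mM × 4150 mL ÷ 142 mM = 232.926 mL
potassium sulfate: 0.597 g/L × 4.15 L = 2.478 g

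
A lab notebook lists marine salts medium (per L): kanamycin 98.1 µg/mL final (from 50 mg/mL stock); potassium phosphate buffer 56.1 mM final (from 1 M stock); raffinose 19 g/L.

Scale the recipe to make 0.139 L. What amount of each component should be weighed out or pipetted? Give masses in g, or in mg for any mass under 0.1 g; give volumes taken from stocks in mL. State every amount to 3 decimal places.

kanamycin 0.273 mL; potassium phosphate buffer 7.798 mL; raffinose 2.641 g

Working volume: 0.139 L.
kanamycin: C1V1 = C2V2 → 98.1 µg/mL × 139 mL ÷ 50000 µg/mL = 0.273 mL
potassium phosphate buffer: V = C2·V2/C1 = 56.1 mM × 139 mL ÷ 1000 mM = 7.798 mL
raffinose: 19 g/L × 0.139 L = 2.641 g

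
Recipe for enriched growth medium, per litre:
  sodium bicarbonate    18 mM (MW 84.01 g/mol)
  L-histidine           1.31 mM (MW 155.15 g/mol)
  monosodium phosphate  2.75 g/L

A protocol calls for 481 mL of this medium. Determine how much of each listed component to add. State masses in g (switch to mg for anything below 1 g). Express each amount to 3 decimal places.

Working volume: 481 mL = 0.481 L.
sodium bicarbonate: 18 mmol/L × 84.01 mg/mmol × 0.481 L = 727.359 mg
L-histidine: 1.31 mmol/L × 155.15 mg/mmol × 0.481 L = 97.762 mg
monosodium phosphate: 2.75 g/L × 0.481 L = 1.323 g

sodium bicarbonate 727.359 mg; L-histidine 97.762 mg; monosodium phosphate 1.323 g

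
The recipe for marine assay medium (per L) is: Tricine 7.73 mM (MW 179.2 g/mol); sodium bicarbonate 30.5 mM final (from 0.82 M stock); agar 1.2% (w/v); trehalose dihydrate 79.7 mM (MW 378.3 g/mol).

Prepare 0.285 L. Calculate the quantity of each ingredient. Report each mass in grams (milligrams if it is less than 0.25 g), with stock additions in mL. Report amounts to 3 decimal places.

Tricine 0.395 g; sodium bicarbonate 10.601 mL; agar 3.420 g; trehalose dihydrate 8.593 g

Scale factor relative to 1 L: 0.285.
Tricine: 7.73 mmol/L × 179.2 g/mol × 0.285 L ÷ 1000 = 0.395 g
sodium bicarbonate: V = C2·V2/C1 = 30.5 mM × 285 mL ÷ 820 mM = 10.601 mL
agar: 1.2% w/v = 12 g/L → 12 × 0.285 L = 3.420 g
trehalose dihydrate: 79.7 mmol/L × 378.3 g/mol × 0.285 L ÷ 1000 = 8.593 g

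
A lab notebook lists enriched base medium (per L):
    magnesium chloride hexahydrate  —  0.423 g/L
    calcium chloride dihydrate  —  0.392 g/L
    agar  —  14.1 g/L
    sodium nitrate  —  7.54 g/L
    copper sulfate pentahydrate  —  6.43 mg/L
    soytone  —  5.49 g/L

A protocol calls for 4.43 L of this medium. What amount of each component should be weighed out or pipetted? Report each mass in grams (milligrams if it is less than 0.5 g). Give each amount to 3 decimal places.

Scale factor relative to 1 L: 4.43.
magnesium chloride hexahydrate: 0.423 g/L × 4.43 L = 1.874 g
calcium chloride dihydrate: 0.392 g/L × 4.43 L = 1.737 g
agar: 14.1 g/L × 4.43 L = 62.463 g
sodium nitrate: 7.54 g/L × 4.43 L = 33.402 g
copper sulfate pentahydrate: 6.43 mg/L × 4.43 L = 28.485 mg
soytone: 5.49 g/L × 4.43 L = 24.321 g

magnesium chloride hexahydrate 1.874 g; calcium chloride dihydrate 1.737 g; agar 62.463 g; sodium nitrate 33.402 g; copper sulfate pentahydrate 28.485 mg; soytone 24.321 g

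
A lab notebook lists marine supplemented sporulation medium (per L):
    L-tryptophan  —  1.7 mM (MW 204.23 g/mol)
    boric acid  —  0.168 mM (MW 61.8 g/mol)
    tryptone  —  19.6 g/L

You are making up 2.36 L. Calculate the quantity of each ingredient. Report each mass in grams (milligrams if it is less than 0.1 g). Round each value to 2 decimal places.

Scale factor relative to 1 L: 2.36.
L-tryptophan: 1.7 mmol/L × 204.23 g/mol × 2.36 L ÷ 1000 = 0.82 g
boric acid: 0.168 mmol/L × 61.8 mg/mmol × 2.36 L = 24.50 mg
tryptone: 19.6 g/L × 2.36 L = 46.26 g

L-tryptophan 0.82 g; boric acid 24.50 mg; tryptone 46.26 g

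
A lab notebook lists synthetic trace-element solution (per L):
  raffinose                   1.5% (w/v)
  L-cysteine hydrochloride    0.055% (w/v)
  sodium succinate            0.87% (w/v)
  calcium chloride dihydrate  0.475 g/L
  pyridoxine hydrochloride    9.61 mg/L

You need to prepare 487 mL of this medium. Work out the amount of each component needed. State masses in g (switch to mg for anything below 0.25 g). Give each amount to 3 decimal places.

raffinose 7.305 g; L-cysteine hydrochloride 0.268 g; sodium succinate 4.237 g; calcium chloride dihydrate 231.325 mg; pyridoxine hydrochloride 4.680 mg

Target volume = 487 mL = 0.487 L.
raffinose: 1.5% w/v = 15 g/L → 15 × 0.487 L = 7.305 g
L-cysteine hydrochloride: 0.055% w/v = 0.55 g/L → 0.55 × 0.487 L = 0.268 g
sodium succinate: 0.87 g per 100 mL × 487 mL ÷ 100 = 4.237 g
calcium chloride dihydrate: 0.475 g/L × 0.487 L = 0.231325 g = 231.325 mg
pyridoxine hydrochloride: 9.61 mg/L × 0.487 L = 4.680 mg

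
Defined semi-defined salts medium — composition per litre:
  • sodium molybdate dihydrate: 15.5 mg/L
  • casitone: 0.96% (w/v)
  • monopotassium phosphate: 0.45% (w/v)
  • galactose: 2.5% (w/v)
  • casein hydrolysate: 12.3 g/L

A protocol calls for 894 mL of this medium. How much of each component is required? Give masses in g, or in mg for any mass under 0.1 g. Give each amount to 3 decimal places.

sodium molybdate dihydrate 13.857 mg; casitone 8.582 g; monopotassium phosphate 4.023 g; galactose 22.350 g; casein hydrolysate 10.996 g

Scale factor relative to 1 L: 0.894.
sodium molybdate dihydrate: 15.5 mg/L × 0.894 L = 13.857 mg
casitone: 0.96% w/v = 9.6 g/L → 9.6 × 0.894 L = 8.582 g
monopotassium phosphate: 0.45 g per 100 mL × 894 mL ÷ 100 = 4.023 g
galactose: 2.5 g per 100 mL × 894 mL ÷ 100 = 22.350 g
casein hydrolysate: 12.3 g/L × 0.894 L = 10.996 g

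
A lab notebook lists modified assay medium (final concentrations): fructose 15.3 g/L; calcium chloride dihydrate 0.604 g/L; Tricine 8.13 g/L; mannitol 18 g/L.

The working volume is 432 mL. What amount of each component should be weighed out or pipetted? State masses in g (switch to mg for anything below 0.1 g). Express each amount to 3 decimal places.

Working volume: 432 mL = 0.432 L.
fructose: 15.3 g/L × 0.432 L = 6.610 g
calcium chloride dihydrate: 0.604 g/L × 0.432 L = 0.261 g
Tricine: 8.13 g/L × 0.432 L = 3.512 g
mannitol: 18 g/L × 0.432 L = 7.776 g

fructose 6.610 g; calcium chloride dihydrate 0.261 g; Tricine 3.512 g; mannitol 7.776 g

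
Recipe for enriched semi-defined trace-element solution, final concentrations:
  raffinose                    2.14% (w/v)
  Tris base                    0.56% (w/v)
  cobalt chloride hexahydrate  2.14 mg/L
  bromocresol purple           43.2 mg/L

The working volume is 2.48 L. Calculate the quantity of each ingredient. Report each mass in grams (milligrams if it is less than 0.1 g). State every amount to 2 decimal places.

Working volume: 2.48 L.
raffinose: 2.14 g per 100 mL × 2480 mL ÷ 100 = 53.07 g
Tris base: 0.56% w/v = 5.6 g/L → 5.6 × 2.48 L = 13.89 g
cobalt chloride hexahydrate: 2.14 mg/L × 2.48 L = 5.31 mg
bromocresol purple: 43.2 mg/L × 2.48 L = 107.136 mg = 0.11 g

raffinose 53.07 g; Tris base 13.89 g; cobalt chloride hexahydrate 5.31 mg; bromocresol purple 0.11 g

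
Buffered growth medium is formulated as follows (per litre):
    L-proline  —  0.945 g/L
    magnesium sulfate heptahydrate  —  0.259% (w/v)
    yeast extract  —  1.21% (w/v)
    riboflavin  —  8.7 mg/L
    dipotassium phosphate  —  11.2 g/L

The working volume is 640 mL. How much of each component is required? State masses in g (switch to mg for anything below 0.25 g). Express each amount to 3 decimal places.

Scale factor relative to 1 L: 0.64.
L-proline: 0.945 g/L × 0.64 L = 0.605 g
magnesium sulfate heptahydrate: 0.259 g per 100 mL × 640 mL ÷ 100 = 1.658 g
yeast extract: 1.21 g per 100 mL × 640 mL ÷ 100 = 7.744 g
riboflavin: 8.7 mg/L × 0.64 L = 5.568 mg
dipotassium phosphate: 11.2 g/L × 0.64 L = 7.168 g

L-proline 0.605 g; magnesium sulfate heptahydrate 1.658 g; yeast extract 7.744 g; riboflavin 5.568 mg; dipotassium phosphate 7.168 g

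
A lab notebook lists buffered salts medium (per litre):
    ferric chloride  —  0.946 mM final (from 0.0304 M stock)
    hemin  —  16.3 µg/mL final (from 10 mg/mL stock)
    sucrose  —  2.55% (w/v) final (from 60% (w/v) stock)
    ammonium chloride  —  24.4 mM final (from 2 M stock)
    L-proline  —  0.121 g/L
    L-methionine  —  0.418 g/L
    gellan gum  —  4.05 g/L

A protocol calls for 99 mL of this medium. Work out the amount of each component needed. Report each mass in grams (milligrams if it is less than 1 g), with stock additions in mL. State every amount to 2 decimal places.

Target volume = 99 mL = 0.099 L.
ferric chloride: C1V1 = C2V2 → 0.946 mM × 99 mL ÷ 30.4 mM = 3.08 mL
hemin: V = C2·V2/C1 = 16.3 µg/mL × 99 mL ÷ 10000 µg/mL = 0.16 mL
sucrose: C1V1 = C2V2 → 2.55% ÷ 60% × 99 mL = 4.21 mL
ammonium chloride: dilute stock: 24.4 mM × 99 mL ÷ 2000 mM = 1.21 mL
L-proline: 0.121 g/L × 0.099 L = 0.011979 g = 11.98 mg
L-methionine: 0.418 g/L × 0.099 L = 0.041382 g = 41.38 mg
gellan gum: 4.05 g/L × 0.099 L = 0.40095 g = 400.95 mg

ferric chloride 3.08 mL; hemin 0.16 mL; sucrose 4.21 mL; ammonium chloride 1.21 mL; L-proline 11.98 mg; L-methionine 41.38 mg; gellan gum 400.95 mg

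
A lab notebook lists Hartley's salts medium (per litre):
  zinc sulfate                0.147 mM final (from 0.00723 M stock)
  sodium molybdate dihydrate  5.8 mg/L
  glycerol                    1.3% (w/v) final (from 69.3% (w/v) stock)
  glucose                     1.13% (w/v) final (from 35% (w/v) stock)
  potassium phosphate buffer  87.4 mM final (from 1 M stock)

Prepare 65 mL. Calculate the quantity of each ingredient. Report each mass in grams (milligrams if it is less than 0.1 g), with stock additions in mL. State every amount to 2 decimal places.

zinc sulfate 1.32 mL; sodium molybdate dihydrate 0.38 mg; glycerol 1.22 mL; glucose 2.10 mL; potassium phosphate buffer 5.68 mL

Target volume = 65 mL = 0.065 L.
zinc sulfate: dilute stock: 0.147 mM × 65 mL ÷ 7.23 mM = 1.32 mL
sodium molybdate dihydrate: 5.8 mg/L × 0.065 L = 0.38 mg
glycerol: C1V1 = C2V2 → 1.3% ÷ 69.3% × 65 mL = 1.22 mL
glucose: V = C2·V2/C1 = 1.13% ÷ 35% × 65 mL = 2.10 mL
potassium phosphate buffer: V = C2·V2/C1 = 87.4 mM × 65 mL ÷ 1000 mM = 5.68 mL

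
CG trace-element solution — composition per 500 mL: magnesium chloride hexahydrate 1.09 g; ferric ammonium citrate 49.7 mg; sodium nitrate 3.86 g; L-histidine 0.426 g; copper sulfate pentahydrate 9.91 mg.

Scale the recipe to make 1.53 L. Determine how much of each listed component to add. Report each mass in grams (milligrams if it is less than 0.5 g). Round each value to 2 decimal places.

Scale factor = 1530 mL / 500 mL = 3.06.
magnesium chloride hexahydrate: 1.09 g × (1530 mL / 500 mL) = 3.34 g
ferric ammonium citrate: 49.7 mg × (1530 mL / 500 mL) = 152.08 mg
sodium nitrate: 3.86 g × (1530 mL / 500 mL) = 11.81 g
L-histidine: 0.426 g × (1530 mL / 500 mL) = 1.30 g
copper sulfate pentahydrate: 9.91 mg × (1530 mL / 500 mL) = 30.32 mg

magnesium chloride hexahydrate 3.34 g; ferric ammonium citrate 152.08 mg; sodium nitrate 11.81 g; L-histidine 1.30 g; copper sulfate pentahydrate 30.32 mg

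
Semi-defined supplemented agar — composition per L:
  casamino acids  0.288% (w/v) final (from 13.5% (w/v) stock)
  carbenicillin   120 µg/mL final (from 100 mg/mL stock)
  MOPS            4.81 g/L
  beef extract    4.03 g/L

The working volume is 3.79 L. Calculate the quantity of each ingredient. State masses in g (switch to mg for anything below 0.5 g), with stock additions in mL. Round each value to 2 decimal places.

Working volume: 3.79 L.
casamino acids: V = C2·V2/C1 = 0.288% ÷ 13.5% × 3790 mL = 80.85 mL
carbenicillin: C1V1 = C2V2 → 120 µg/mL × 3790 mL ÷ 100000 µg/mL = 4.55 mL
MOPS: 4.81 g/L × 3.79 L = 18.23 g
beef extract: 4.03 g/L × 3.79 L = 15.27 g

casamino acids 80.85 mL; carbenicillin 4.55 mL; MOPS 18.23 g; beef extract 15.27 g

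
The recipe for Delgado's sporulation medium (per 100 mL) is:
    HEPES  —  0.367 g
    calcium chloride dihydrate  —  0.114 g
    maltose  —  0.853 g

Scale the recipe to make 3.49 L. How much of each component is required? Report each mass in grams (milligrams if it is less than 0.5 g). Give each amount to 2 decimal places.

HEPES 12.81 g; calcium chloride dihydrate 3.98 g; maltose 29.77 g

Ratio of target to recipe volume: 3490 / 100 = 34.9.
HEPES: 0.367 g × (3490 mL / 100 mL) = 12.81 g
calcium chloride dihydrate: 0.114 g × (3490 mL / 100 mL) = 3.98 g
maltose: 0.853 g × (3490 mL / 100 mL) = 29.77 g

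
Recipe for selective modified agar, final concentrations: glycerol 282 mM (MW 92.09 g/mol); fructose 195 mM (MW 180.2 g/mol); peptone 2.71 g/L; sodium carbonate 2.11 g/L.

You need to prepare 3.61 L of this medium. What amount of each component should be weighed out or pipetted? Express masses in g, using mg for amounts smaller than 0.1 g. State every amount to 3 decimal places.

Scale factor relative to 1 L: 3.61.
glycerol: 282 mmol/L × 92.09 g/mol × 3.61 L ÷ 1000 = 93.749 g
fructose: 195 mmol/L × 180.2 g/mol × 3.61 L ÷ 1000 = 126.852 g
peptone: 2.71 g/L × 3.61 L = 9.783 g
sodium carbonate: 2.11 g/L × 3.61 L = 7.617 g

glycerol 93.749 g; fructose 126.852 g; peptone 9.783 g; sodium carbonate 7.617 g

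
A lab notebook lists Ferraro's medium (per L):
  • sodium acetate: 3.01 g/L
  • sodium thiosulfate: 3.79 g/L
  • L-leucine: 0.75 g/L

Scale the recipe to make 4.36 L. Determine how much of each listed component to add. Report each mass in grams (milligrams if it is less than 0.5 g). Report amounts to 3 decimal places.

Scale factor relative to 1 L: 4.36.
sodium acetate: 3.01 g/L × 4.36 L = 13.124 g
sodium thiosulfate: 3.79 g/L × 4.36 L = 16.524 g
L-leucine: 0.75 g/L × 4.36 L = 3.270 g

sodium acetate 13.124 g; sodium thiosulfate 16.524 g; L-leucine 3.270 g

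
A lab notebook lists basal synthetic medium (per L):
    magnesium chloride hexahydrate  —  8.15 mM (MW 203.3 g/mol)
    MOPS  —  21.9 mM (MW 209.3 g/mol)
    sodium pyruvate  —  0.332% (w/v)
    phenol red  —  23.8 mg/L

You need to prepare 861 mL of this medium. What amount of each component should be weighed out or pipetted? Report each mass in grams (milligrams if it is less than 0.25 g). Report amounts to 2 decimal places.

magnesium chloride hexahydrate 1.43 g; MOPS 3.95 g; sodium pyruvate 2.86 g; phenol red 20.49 mg

Working volume: 861 mL = 0.861 L.
magnesium chloride hexahydrate: 8.15 mmol/L × 203.3 g/mol × 0.861 L ÷ 1000 = 1.43 g
MOPS: 21.9 mmol/L × 209.3 g/mol × 0.861 L ÷ 1000 = 3.95 g
sodium pyruvate: 0.332% w/v = 3.32 g/L → 3.32 × 0.861 L = 2.86 g
phenol red: 23.8 mg/L × 0.861 L = 20.49 mg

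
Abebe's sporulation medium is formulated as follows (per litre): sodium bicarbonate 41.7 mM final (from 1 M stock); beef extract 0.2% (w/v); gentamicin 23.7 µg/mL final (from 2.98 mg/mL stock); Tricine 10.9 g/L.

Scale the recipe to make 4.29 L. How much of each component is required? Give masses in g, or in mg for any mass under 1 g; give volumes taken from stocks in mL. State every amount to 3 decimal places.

Working volume: 4.29 L.
sodium bicarbonate: dilute stock: 41.7 mM × 4290 mL ÷ 1000 mM = 178.893 mL
beef extract: 0.2% w/v = 2 g/L → 2 × 4.29 L = 8.580 g
gentamicin: V = C2·V2/C1 = 23.7 µg/mL × 4290 mL ÷ 2980 µg/mL = 34.118 mL
Tricine: 10.9 g/L × 4.29 L = 46.761 g

sodium bicarbonate 178.893 mL; beef extract 8.580 g; gentamicin 34.118 mL; Tricine 46.761 g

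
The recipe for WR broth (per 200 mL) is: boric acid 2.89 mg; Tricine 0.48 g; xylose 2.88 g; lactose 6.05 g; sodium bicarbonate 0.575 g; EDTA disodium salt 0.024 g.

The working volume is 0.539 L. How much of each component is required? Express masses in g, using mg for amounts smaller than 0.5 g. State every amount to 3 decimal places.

Ratio of target to recipe volume: 539 / 200 = 2.695.
boric acid: 2.89 mg × (539 mL / 200 mL) = 7.789 mg
Tricine: 0.48 g × (539 mL / 200 mL) = 1.294 g
xylose: 2.88 g × (539 mL / 200 mL) = 7.762 g
lactose: 6.05 g × (539 mL / 200 mL) = 16.305 g
sodium bicarbonate: 0.575 g × (539 mL / 200 mL) = 1.550 g
EDTA disodium salt: 0.024 g × (539 mL / 200 mL) = 0.06468 g = 64.680 mg

boric acid 7.789 mg; Tricine 1.294 g; xylose 7.762 g; lactose 16.305 g; sodium bicarbonate 1.550 g; EDTA disodium salt 64.680 mg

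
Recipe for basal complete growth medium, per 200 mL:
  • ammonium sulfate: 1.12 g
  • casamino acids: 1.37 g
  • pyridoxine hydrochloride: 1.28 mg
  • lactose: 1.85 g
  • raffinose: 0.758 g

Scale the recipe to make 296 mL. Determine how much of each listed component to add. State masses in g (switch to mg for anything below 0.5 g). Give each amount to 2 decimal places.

ammonium sulfate 1.66 g; casamino acids 2.03 g; pyridoxine hydrochloride 1.89 mg; lactose 2.74 g; raffinose 1.12 g

Scale factor = 296 mL / 200 mL = 1.48.
ammonium sulfate: 1.12 g × (296 mL / 200 mL) = 1.66 g
casamino acids: 1.37 g × (296 mL / 200 mL) = 2.03 g
pyridoxine hydrochloride: 1.28 mg × (296 mL / 200 mL) = 1.89 mg
lactose: 1.85 g × (296 mL / 200 mL) = 2.74 g
raffinose: 0.758 g × (296 mL / 200 mL) = 1.12 g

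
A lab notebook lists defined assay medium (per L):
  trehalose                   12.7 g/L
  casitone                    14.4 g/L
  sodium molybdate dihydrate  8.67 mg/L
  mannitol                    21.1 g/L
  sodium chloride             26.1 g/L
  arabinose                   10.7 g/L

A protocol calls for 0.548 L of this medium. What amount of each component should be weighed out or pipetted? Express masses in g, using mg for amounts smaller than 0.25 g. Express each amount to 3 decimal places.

trehalose 6.960 g; casitone 7.891 g; sodium molybdate dihydrate 4.751 mg; mannitol 11.563 g; sodium chloride 14.303 g; arabinose 5.864 g

Scale factor relative to 1 L: 0.548.
trehalose: 12.7 g/L × 0.548 L = 6.960 g
casitone: 14.4 g/L × 0.548 L = 7.891 g
sodium molybdate dihydrate: 8.67 mg/L × 0.548 L = 4.751 mg
mannitol: 21.1 g/L × 0.548 L = 11.563 g
sodium chloride: 26.1 g/L × 0.548 L = 14.303 g
arabinose: 10.7 g/L × 0.548 L = 5.864 g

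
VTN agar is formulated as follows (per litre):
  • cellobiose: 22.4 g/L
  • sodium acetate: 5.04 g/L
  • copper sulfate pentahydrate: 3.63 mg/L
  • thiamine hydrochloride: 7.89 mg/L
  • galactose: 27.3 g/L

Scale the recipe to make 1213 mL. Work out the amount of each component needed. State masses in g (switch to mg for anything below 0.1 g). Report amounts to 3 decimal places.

cellobiose 27.171 g; sodium acetate 6.114 g; copper sulfate pentahydrate 4.403 mg; thiamine hydrochloride 9.571 mg; galactose 33.115 g

Target volume = 1213 mL = 1.213 L.
cellobiose: 22.4 g/L × 1.213 L = 27.171 g
sodium acetate: 5.04 g/L × 1.213 L = 6.114 g
copper sulfate pentahydrate: 3.63 mg/L × 1.213 L = 4.403 mg
thiamine hydrochloride: 7.89 mg/L × 1.213 L = 9.571 mg
galactose: 27.3 g/L × 1.213 L = 33.115 g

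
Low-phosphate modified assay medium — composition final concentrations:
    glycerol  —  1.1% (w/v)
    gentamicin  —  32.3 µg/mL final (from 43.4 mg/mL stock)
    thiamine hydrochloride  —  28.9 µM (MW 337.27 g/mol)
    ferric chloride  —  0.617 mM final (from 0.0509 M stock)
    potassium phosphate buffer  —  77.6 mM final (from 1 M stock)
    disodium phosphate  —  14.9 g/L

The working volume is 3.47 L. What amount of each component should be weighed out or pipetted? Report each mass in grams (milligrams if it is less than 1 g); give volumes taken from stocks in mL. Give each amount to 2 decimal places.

glycerol 38.17 g; gentamicin 2.58 mL; thiamine hydrochloride 33.82 mg; ferric chloride 42.06 mL; potassium phosphate buffer 269.27 mL; disodium phosphate 51.70 g

Scale factor relative to 1 L: 3.47.
glycerol: 1.1 g per 100 mL × 3470 mL ÷ 100 = 38.17 g
gentamicin: C1V1 = C2V2 → 32.3 µg/mL × 3470 mL ÷ 43400 µg/mL = 2.58 mL
thiamine hydrochloride: 28.9 µmol/L × 337.27 g/mol × 3.47 L ÷ 1000 = 33.82 mg
ferric chloride: V = C2·V2/C1 = 0.617 mM × 3470 mL ÷ 50.9 mM = 42.06 mL
potassium phosphate buffer: C1V1 = C2V2 → 77.6 mM × 3470 mL ÷ 1000 mM = 269.27 mL
disodium phosphate: 14.9 g/L × 3.47 L = 51.70 g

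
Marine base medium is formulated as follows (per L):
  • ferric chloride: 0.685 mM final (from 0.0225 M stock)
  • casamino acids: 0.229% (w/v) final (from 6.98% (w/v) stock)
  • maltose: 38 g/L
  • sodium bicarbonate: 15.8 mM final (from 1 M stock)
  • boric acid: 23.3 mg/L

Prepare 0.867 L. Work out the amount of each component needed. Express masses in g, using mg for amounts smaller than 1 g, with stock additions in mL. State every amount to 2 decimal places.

ferric chloride 26.40 mL; casamino acids 28.44 mL; maltose 32.95 g; sodium bicarbonate 13.70 mL; boric acid 20.20 mg

Scale factor relative to 1 L: 0.867.
ferric chloride: V = C2·V2/C1 = 0.685 mM × 867 mL ÷ 22.5 mM = 26.40 mL
casamino acids: V = C2·V2/C1 = 0.229% ÷ 6.98% × 867 mL = 28.44 mL
maltose: 38 g/L × 0.867 L = 32.95 g
sodium bicarbonate: V = C2·V2/C1 = 15.8 mM × 867 mL ÷ 1000 mM = 13.70 mL
boric acid: 23.3 mg/L × 0.867 L = 20.20 mg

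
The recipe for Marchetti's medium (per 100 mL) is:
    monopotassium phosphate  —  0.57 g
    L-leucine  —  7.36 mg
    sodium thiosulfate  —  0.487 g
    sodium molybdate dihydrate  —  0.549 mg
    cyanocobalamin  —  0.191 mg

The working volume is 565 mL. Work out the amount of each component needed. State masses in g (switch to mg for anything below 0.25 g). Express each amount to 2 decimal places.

monopotassium phosphate 3.22 g; L-leucine 41.58 mg; sodium thiosulfate 2.75 g; sodium molybdate dihydrate 3.10 mg; cyanocobalamin 1.08 mg

Scale factor = 565 mL / 100 mL = 5.65.
monopotassium phosphate: 0.57 g × (565 mL / 100 mL) = 3.22 g
L-leucine: 7.36 mg × (565 mL / 100 mL) = 41.58 mg
sodium thiosulfate: 0.487 g × (565 mL / 100 mL) = 2.75 g
sodium molybdate dihydrate: 0.549 mg × (565 mL / 100 mL) = 3.10 mg
cyanocobalamin: 0.191 mg × (565 mL / 100 mL) = 1.08 mg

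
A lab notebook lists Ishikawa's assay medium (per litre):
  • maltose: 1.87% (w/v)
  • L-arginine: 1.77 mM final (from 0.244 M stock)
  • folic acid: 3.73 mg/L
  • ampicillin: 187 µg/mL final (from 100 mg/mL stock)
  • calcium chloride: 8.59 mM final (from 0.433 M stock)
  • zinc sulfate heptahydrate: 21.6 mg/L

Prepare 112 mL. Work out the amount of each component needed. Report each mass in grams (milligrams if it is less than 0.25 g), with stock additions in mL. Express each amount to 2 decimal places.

maltose 2.09 g; L-arginine 0.81 mL; folic acid 0.42 mg; ampicillin 0.21 mL; calcium chloride 2.22 mL; zinc sulfate heptahydrate 2.42 mg

Target volume = 112 mL = 0.112 L.
maltose: 1.87 g per 100 mL × 112 mL ÷ 100 = 2.09 g
L-arginine: dilute stock: 1.77 mM × 112 mL ÷ 244 mM = 0.81 mL
folic acid: 3.73 mg/L × 0.112 L = 0.42 mg
ampicillin: dilute stock: 187 µg/mL × 112 mL ÷ 100000 µg/mL = 0.21 mL
calcium chloride: C1V1 = C2V2 → 8.59 mM × 112 mL ÷ 433 mM = 2.22 mL
zinc sulfate heptahydrate: 21.6 mg/L × 0.112 L = 2.42 mg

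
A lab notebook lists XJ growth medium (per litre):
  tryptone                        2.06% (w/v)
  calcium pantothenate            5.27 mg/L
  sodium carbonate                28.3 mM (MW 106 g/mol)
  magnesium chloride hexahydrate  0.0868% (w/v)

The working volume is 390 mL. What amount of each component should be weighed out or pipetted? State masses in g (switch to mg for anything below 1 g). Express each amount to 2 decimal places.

Scale factor relative to 1 L: 0.39.
tryptone: 2.06% w/v = 20.6 g/L → 20.6 × 0.39 L = 8.03 g
calcium pantothenate: 5.27 mg/L × 0.39 L = 2.06 mg
sodium carbonate: 28.3 mmol/L × 106 g/mol × 0.39 L ÷ 1000 = 1.17 g
magnesium chloride hexahydrate: 0.0868 g per 100 mL × 390 mL ÷ 100 = 0.33852 g = 338.52 mg

tryptone 8.03 g; calcium pantothenate 2.06 mg; sodium carbonate 1.17 g; magnesium chloride hexahydrate 338.52 mg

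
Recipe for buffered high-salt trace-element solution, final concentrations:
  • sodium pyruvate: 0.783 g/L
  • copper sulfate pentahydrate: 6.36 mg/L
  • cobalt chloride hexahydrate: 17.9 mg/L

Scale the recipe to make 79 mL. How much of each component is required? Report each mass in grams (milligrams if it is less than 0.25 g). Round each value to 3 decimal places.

Target volume = 79 mL = 0.079 L.
sodium pyruvate: 0.783 g/L × 0.079 L = 0.061857 g = 61.857 mg
copper sulfate pentahydrate: 6.36 mg/L × 0.079 L = 0.502 mg
cobalt chloride hexahydrate: 17.9 mg/L × 0.079 L = 1.414 mg

sodium pyruvate 61.857 mg; copper sulfate pentahydrate 0.502 mg; cobalt chloride hexahydrate 1.414 mg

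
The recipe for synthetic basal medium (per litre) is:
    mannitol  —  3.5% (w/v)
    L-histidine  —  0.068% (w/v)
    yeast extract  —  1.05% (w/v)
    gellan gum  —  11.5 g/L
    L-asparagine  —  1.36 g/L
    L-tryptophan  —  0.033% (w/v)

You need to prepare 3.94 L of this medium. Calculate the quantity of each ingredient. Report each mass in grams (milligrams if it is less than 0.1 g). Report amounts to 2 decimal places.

mannitol 137.90 g; L-histidine 2.68 g; yeast extract 41.37 g; gellan gum 45.31 g; L-asparagine 5.36 g; L-tryptophan 1.30 g

Scale factor relative to 1 L: 3.94.
mannitol: 3.5% w/v = 35 g/L → 35 × 3.94 L = 137.90 g
L-histidine: 0.068% w/v = 0.68 g/L → 0.68 × 3.94 L = 2.68 g
yeast extract: 1.05% w/v = 10.5 g/L → 10.5 × 3.94 L = 41.37 g
gellan gum: 11.5 g/L × 3.94 L = 45.31 g
L-asparagine: 1.36 g/L × 3.94 L = 5.36 g
L-tryptophan: 0.033 g per 100 mL × 3940 mL ÷ 100 = 1.30 g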